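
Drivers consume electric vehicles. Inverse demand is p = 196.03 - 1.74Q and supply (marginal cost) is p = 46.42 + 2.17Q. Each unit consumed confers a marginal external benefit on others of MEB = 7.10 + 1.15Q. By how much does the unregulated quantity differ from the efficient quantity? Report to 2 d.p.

18.52 units

Market equilibrium (private): 46.42 + 2.17Q = 196.03 - 1.74Q → Q_m = 38.2634.
Social marginal benefit = demand + MEB = 203.13 - 0.59Q.
Set SMB = MC: 203.13 - 0.59Q = 46.42 + 2.17Q → Q* = 56.7790.
Gap = |38.2634 − 56.7790| = 18.5156.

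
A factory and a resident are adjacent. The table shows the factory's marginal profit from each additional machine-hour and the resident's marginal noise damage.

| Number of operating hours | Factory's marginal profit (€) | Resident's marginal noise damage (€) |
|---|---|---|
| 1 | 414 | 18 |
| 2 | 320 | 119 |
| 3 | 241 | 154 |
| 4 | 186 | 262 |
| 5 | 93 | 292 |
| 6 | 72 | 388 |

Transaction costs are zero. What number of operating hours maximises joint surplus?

3

Bargaining reaches the level where marginal profit last exceeds marginal noise damage.
That holds through level 3 (241 ≥ 154) but not at 4 (186 < 262).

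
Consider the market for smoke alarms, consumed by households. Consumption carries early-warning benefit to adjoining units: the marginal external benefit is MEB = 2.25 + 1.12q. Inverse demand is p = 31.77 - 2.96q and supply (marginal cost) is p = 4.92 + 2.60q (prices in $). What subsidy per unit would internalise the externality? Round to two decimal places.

Social marginal benefit = demand + MEB = 34.02 - 1.84q.
Set SMB = MC: 34.02 - 1.84q = 4.92 + 2.60q → q* = 6.5541.
The Pigouvian subsidy equals MEB at q*: 2.25 + 1.12×6.5541 = 9.5906.

subsidy = $9.59 per unit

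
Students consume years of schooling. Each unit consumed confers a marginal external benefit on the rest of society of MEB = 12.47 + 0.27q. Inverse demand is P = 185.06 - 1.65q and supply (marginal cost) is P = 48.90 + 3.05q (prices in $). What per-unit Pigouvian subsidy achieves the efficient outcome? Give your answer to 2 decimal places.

subsidy = $21.53 per unit

Social marginal benefit = demand + MEB = 197.53 - 1.38q.
Set SMB = MC: 197.53 - 1.38q = 48.90 + 3.05q → q* = 33.5508.
The Pigouvian subsidy equals MEB at q*: 12.47 + 0.27×33.5508 = 21.5287.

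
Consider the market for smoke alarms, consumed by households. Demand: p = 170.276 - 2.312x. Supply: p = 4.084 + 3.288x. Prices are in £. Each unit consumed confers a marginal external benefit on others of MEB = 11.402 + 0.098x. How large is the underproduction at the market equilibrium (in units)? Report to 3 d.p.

Market equilibrium (private): 4.084 + 3.288x = 170.276 - 2.312x → x_m = 29.6771.
Social marginal benefit = demand + MEB = 181.678 - 2.214x.
Set SMB = MC: 181.678 - 2.214x = 4.084 + 3.288x → x* = 32.2781.
Gap = |29.6771 − 32.2781| = 2.6010.

2.601 units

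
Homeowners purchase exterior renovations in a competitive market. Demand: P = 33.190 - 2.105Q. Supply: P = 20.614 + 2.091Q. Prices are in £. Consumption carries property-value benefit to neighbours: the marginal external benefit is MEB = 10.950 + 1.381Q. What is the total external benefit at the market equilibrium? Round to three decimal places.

£39.021

Market equilibrium (private): 20.614 + 2.091Q = 33.190 - 2.105Q → Q_m = 2.9971.
Total external benefit = ∫₀^{Q_m} (10.950 + 1.381Q) dQ = 10.950×2.9971 + ½×1.381×2.9971² = 39.0207.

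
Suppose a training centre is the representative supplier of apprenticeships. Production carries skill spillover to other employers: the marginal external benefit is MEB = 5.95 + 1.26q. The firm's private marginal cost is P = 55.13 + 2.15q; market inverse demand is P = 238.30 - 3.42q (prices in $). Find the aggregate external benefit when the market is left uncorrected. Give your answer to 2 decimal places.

Market equilibrium (private): 55.13 + 2.15q = 238.30 - 3.42q → q_m = 32.8851.
Total external benefit = ∫₀^{q_m} (5.95 + 1.26q) dq = 5.95×32.8851 + ½×1.26×32.8851² = 876.9671.

$876.97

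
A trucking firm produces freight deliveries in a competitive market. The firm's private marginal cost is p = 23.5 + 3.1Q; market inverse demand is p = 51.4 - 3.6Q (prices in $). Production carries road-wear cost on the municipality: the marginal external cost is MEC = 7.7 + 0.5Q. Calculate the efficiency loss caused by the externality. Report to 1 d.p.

DWL = $6.6

Market equilibrium (private): 23.5 + 3.1Q = 51.4 - 3.6Q → Q_m = 4.1642.
Social marginal cost = private MC + MEC = 31.2 + 3.6Q.
Set SMC = demand: 31.2 + 3.6Q = 51.4 - 3.6Q → Q* = 2.8056.
The welfare-loss triangle has base |Q_m − Q*| and height MEC(Q_m) (the vertical gap between SMC and demand is zero at Q* and MEC at Q_m).
DWL = ½ × 1.3586 × 9.7821 = 6.6450.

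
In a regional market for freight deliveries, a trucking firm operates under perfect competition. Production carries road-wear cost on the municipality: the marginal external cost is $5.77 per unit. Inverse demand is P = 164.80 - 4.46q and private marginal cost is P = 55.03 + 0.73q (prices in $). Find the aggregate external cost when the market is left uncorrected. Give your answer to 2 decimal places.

Market equilibrium (private): 55.03 + 0.73q = 164.80 - 4.46q → q_m = 21.1503.
Total external cost = MEC × q_m = 5.77 × 21.1503 = 122.0372.

$122.04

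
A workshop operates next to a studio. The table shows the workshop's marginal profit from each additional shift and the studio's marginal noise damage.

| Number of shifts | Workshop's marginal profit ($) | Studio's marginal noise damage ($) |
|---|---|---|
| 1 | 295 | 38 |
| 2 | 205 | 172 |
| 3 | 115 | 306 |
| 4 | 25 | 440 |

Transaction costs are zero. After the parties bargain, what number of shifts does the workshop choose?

Bargaining reaches the level where marginal profit last exceeds marginal noise damage.
That holds through level 2 (205 ≥ 172) but not at 3 (115 < 306).

2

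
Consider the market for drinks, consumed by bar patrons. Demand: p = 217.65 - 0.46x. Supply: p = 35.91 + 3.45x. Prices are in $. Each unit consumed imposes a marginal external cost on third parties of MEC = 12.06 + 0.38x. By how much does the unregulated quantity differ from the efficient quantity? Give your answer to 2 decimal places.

Market equilibrium (private): 35.91 + 3.45x = 217.65 - 0.46x → x_m = 46.4808.
Social marginal benefit = demand − MEC = 205.59 - 0.84x.
Set SMB = MC: 205.59 - 0.84x = 35.91 + 3.45x → x* = 39.5524.
Gap = |46.4808 − 39.5524| = 6.9284.

6.93 units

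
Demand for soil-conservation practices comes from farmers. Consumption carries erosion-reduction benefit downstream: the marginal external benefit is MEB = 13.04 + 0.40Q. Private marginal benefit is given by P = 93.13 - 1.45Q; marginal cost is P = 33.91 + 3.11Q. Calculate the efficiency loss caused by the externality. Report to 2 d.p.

DWL = 39.96

Market equilibrium (private): 33.91 + 3.11Q = 93.13 - 1.45Q → Q_m = 12.9868.
Social marginal benefit = demand + MEB = 106.17 - 1.05Q.
Set SMB = MC: 106.17 - 1.05Q = 33.91 + 3.11Q → Q* = 17.3702.
Height of the DWL triangle at Q_m is SMB(Q_m) − MC(Q_m) = MEB(Q_m) = 18.2347.
DWL = ½ × 4.3834 × 18.2347 = 39.9650.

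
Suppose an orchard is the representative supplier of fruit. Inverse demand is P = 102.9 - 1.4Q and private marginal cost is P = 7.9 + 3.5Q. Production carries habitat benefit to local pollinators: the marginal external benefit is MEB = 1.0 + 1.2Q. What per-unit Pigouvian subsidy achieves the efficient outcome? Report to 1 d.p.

Social marginal cost = private MC − MEB = 6.9 + 2.3Q.
Set SMC = demand: 6.9 + 2.3Q = 102.9 - 1.4Q → Q* = 25.9459.
The Pigouvian subsidy equals MEB at Q*: 1.0 + 1.2×25.9459 = 32.1351.

subsidy = 32.1 per unit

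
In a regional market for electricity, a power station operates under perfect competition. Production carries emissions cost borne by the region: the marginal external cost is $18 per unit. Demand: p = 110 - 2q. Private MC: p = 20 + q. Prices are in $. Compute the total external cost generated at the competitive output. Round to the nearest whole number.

Market equilibrium (private): 20 + q = 110 - 2q → q_m = 30.0000.
Total external cost = MEC × q_m = 18 × 30.0000 = 540.0000.

$540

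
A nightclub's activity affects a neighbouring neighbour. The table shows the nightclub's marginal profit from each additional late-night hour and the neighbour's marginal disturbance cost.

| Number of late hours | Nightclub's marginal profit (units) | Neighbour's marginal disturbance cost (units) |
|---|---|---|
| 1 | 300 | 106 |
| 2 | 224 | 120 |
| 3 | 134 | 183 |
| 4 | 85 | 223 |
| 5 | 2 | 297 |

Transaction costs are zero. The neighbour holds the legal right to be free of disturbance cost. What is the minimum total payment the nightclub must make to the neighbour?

Efficient level: marginal profit ≥ marginal disturbance cost through level 2, so k* = 2.
With the neighbour holding the right, the nightclub must at least compensate total damage at k*: 106 + 120 = 226.

226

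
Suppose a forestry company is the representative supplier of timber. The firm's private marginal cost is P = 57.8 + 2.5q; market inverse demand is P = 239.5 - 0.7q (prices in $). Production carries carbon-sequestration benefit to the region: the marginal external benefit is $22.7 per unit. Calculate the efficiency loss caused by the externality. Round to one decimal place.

DWL = $80.5

Market equilibrium (private): 57.8 + 2.5q = 239.5 - 0.7q → q_m = 56.7813.
Social marginal cost = private MC − MEB = 35.1 + 2.5q.
Set SMC = demand: 35.1 + 2.5q = 239.5 - 0.7q → q* = 63.8750.
Between q* and q_m the wedge demand − SMC runs linearly from 0 to MEB(q_m), so the loss is a triangle.
DWL = ½ × 7.0937 × 22.7000 = 80.5135.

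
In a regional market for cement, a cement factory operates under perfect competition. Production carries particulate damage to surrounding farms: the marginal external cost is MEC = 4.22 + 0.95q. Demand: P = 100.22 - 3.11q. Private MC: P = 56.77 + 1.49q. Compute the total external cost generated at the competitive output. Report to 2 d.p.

82.24

Market equilibrium (private): 56.77 + 1.49q = 100.22 - 3.11q → q_m = 9.4457.
Total external cost = ∫₀^{q_m} (4.22 + 0.95q) dq = 4.22×9.4457 + ½×0.95×9.4457² = 82.2409.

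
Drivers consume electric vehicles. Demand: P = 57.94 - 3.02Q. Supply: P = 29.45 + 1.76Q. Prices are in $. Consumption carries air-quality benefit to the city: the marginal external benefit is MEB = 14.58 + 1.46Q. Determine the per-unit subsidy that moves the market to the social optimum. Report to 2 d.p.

Social marginal benefit = demand + MEB = 72.52 - 1.56Q.
Set SMB = MC: 72.52 - 1.56Q = 29.45 + 1.76Q → Q* = 12.9729.
The Pigouvian subsidy equals MEB at Q*: 14.58 + 1.46×12.9729 = 33.5204.

subsidy = $33.52 per unit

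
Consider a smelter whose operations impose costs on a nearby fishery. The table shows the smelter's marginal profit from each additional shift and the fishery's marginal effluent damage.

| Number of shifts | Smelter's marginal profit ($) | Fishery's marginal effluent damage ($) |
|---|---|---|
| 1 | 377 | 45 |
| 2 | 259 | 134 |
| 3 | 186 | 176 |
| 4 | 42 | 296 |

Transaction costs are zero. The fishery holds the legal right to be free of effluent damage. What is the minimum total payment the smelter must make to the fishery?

$355

Efficient level: marginal profit ≥ marginal effluent damage through level 3, so k* = 3.
With the fishery holding the right, the smelter must at least compensate total damage at k*: 45 + 134 + 176 = 355.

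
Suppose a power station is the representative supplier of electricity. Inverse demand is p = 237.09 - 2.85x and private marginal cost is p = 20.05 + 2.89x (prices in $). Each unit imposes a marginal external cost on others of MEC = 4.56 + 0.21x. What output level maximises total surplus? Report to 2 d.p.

x* = 35.71

Social marginal cost = private MC + MEC = 24.61 + 3.10x.
Set SMC = demand: 24.61 + 3.10x = 237.09 - 2.85x → x* = 35.7109.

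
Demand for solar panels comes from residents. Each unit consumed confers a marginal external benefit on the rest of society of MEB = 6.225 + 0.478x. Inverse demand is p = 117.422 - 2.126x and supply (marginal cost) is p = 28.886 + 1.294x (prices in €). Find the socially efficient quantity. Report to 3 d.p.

Social marginal benefit = demand + MEB = 123.647 - 1.648x.
Set SMB = MC: 123.647 - 1.648x = 28.886 + 1.294x → x* = 32.2097.

x* = 32.210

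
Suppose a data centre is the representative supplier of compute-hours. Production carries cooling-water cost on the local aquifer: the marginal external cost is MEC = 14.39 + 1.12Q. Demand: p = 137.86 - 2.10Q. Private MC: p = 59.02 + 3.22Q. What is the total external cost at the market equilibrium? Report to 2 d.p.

Market equilibrium (private): 59.02 + 3.22Q = 137.86 - 2.10Q → Q_m = 14.8195.
Total external cost = ∫₀^{Q_m} (14.39 + 1.12Q) dQ = 14.39×14.8195 + ½×1.12×14.8195² = 336.2384.

336.24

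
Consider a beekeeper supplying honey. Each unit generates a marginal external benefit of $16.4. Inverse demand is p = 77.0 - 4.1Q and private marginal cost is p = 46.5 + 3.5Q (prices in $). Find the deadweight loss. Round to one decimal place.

Market equilibrium (private): 46.5 + 3.5Q = 77.0 - 4.1Q → Q_m = 4.0132.
Social marginal cost = private MC − MEB = 30.1 + 3.5Q.
Set SMC = demand: 30.1 + 3.5Q = 77.0 - 4.1Q → Q* = 6.1711.
Between Q* and Q_m the wedge demand − SMC runs linearly from 0 to MEB(Q_m), so the loss is a triangle.
DWL = ½ × 2.1579 × 16.4000 = 17.6948.

DWL = $17.7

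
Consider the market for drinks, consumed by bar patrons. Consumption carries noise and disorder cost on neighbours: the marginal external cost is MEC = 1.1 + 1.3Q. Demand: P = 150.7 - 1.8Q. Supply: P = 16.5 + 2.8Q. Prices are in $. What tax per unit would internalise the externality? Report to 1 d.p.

Social marginal benefit = demand − MEC = 149.6 - 3.1Q.
Set SMB = MC: 149.6 - 3.1Q = 16.5 + 2.8Q → Q* = 22.5593.
The Pigouvian tax equals MEC at Q*: 1.1 + 1.3×22.5593 = 30.4271.

tax = $30.4 per unit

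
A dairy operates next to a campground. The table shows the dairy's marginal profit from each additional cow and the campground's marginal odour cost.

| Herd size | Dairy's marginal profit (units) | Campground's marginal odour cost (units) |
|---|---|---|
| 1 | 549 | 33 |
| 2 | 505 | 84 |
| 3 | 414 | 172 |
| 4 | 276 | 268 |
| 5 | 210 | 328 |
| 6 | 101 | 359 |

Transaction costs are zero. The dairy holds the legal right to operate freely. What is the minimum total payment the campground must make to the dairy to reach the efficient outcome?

Left alone the dairy would choose level 6 (marginal profit stays positive).
Efficient level: k* = 4 (marginal profit ≥ marginal odour cost through 4).
The campground must at least cover the dairy's forgone profit from cutting 6→4: 210 + 101 = 311.

311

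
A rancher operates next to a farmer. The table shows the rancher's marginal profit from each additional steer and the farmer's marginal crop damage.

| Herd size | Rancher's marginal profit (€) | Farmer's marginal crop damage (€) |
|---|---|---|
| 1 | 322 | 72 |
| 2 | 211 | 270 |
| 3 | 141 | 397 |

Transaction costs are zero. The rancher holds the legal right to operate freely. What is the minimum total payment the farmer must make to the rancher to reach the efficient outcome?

Left alone the rancher would choose level 3 (marginal profit stays positive).
Efficient level: k* = 1 (marginal profit ≥ marginal crop damage through 1).
The farmer must at least cover the rancher's forgone profit from cutting 3→1: 211 + 141 = 352.

€352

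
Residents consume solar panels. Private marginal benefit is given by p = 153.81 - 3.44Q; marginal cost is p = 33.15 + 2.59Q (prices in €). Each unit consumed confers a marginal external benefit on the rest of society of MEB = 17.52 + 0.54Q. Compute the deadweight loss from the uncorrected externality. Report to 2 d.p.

Market equilibrium (private): 33.15 + 2.59Q = 153.81 - 3.44Q → Q_m = 20.0100.
Social marginal benefit = demand + MEB = 171.33 - 2.90Q.
Set SMB = MC: 171.33 - 2.90Q = 33.15 + 2.59Q → Q* = 25.1694.
Between Q* and Q_m the wedge SMB − MC runs linearly from 0 to MEB(Q_m), so the loss is a triangle.
DWL = ½ × 5.1594 × 28.3254 = 73.0710.

DWL = €73.07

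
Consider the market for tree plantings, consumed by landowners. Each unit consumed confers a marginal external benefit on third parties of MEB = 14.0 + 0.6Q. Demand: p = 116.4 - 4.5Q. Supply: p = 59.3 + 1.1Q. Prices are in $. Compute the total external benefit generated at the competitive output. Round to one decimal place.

Market equilibrium (private): 59.3 + 1.1Q = 116.4 - 4.5Q → Q_m = 10.1964.
Total external benefit = ∫₀^{Q_m} (14.0 + 0.6Q) dQ = 14.0×10.1964 + ½×0.6×10.1964² = 173.9396.

$173.9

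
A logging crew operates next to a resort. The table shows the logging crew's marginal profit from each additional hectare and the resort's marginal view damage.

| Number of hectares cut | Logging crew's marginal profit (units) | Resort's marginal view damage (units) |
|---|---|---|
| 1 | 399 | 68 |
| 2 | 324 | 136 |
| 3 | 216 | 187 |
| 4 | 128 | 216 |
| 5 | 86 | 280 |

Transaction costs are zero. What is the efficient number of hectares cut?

Bargaining reaches the level where marginal profit last exceeds marginal view damage.
That holds through level 3 (216 ≥ 187) but not at 4 (128 < 216).

3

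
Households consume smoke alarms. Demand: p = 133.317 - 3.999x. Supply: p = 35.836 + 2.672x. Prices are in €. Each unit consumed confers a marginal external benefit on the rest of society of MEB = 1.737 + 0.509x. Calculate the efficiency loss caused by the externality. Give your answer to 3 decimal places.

DWL = €6.830

Market equilibrium (private): 35.836 + 2.672x = 133.317 - 3.999x → x_m = 14.6127.
Social marginal benefit = demand + MEB = 135.054 - 3.490x.
Set SMB = MC: 135.054 - 3.490x = 35.836 + 2.672x → x* = 16.1016.
Height of the DWL triangle at x_m is SMB(x_m) − MC(x_m) = MEB(x_m) = 9.1748.
DWL = ½ × 1.4889 × 9.1748 = 6.8302.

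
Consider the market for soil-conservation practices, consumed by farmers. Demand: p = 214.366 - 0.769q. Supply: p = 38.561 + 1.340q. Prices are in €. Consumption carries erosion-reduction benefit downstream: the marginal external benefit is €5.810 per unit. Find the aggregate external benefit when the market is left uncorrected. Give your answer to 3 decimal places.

Market equilibrium (private): 38.561 + 1.340q = 214.366 - 0.769q → q_m = 83.3594.
Total external benefit = MEB × q_m = 5.810 × 83.3594 = 484.3181.

€484.318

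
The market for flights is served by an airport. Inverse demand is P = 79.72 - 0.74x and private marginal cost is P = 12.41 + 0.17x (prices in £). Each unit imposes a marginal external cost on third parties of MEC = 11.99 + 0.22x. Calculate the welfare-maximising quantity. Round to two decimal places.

x* = 48.96

Social marginal cost = private MC + MEC = 24.40 + 0.39x.
Set SMC = demand: 24.40 + 0.39x = 79.72 - 0.74x → x* = 48.9558.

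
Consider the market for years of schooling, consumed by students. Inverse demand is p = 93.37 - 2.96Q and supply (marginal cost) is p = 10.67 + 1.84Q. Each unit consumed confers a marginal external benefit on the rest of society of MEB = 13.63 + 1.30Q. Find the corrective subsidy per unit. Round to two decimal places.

Social marginal benefit = demand + MEB = 107.00 - 1.66Q.
Set SMB = MC: 107.00 - 1.66Q = 10.67 + 1.84Q → Q* = 27.5229.
The Pigouvian subsidy equals MEB at Q*: 13.63 + 1.30×27.5229 = 49.4098.

subsidy = 49.41 per unit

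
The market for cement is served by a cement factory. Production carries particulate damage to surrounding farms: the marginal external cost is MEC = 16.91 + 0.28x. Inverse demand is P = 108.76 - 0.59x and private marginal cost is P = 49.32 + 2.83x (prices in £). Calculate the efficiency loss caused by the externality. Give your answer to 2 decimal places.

DWL = £64.08

Market equilibrium (private): 49.32 + 2.83x = 108.76 - 0.59x → x_m = 17.3801.
Social marginal cost = private MC + MEC = 66.23 + 3.11x.
Set SMC = demand: 66.23 + 3.11x = 108.76 - 0.59x → x* = 11.4946.
The welfare-loss triangle has base |x_m − x*| and height MEC(x_m) (the vertical gap between SMC and demand is zero at x* and MEC at x_m).
DWL = ½ × 5.8855 × 21.7764 = 64.0825.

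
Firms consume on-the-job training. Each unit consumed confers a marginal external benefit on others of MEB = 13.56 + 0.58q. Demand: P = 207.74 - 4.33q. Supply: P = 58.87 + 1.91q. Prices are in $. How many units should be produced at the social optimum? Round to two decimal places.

Social marginal benefit = demand + MEB = 221.30 - 3.75q.
Set SMB = MC: 221.30 - 3.75q = 58.87 + 1.91q → q* = 28.6979.

q* = 28.70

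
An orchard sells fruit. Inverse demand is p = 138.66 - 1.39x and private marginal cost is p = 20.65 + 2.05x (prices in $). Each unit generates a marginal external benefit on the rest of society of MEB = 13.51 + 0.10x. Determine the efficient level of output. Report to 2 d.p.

Social marginal cost = private MC − MEB = 7.14 + 1.95x.
Set SMC = demand: 7.14 + 1.95x = 138.66 - 1.39x → x* = 39.3772.

x* = 39.38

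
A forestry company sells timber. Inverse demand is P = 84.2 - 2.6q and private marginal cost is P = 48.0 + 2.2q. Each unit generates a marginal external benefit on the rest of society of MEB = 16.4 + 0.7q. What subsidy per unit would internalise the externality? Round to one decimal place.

Social marginal cost = private MC − MEB = 31.6 + 1.5q.
Set SMC = demand: 31.6 + 1.5q = 84.2 - 2.6q → q* = 12.8293.
The Pigouvian subsidy equals MEB at q*: 16.4 + 0.7×12.8293 = 25.3805.

subsidy = 25.4 per unit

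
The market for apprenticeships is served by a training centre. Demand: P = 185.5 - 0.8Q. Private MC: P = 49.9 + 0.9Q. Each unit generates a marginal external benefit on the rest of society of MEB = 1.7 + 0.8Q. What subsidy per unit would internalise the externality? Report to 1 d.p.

Social marginal cost = private MC − MEB = 48.2 + 0.1Q.
Set SMC = demand: 48.2 + 0.1Q = 185.5 - 0.8Q → Q* = 152.5556.
The Pigouvian subsidy equals MEB at Q*: 1.7 + 0.8×152.5556 = 123.7445.

subsidy = 123.7 per unit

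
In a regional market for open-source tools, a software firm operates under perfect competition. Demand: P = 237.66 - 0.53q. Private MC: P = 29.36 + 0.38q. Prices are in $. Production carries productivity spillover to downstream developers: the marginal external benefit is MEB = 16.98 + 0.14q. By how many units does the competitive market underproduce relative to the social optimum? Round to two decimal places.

63.67 units

Market equilibrium (private): 29.36 + 0.38q = 237.66 - 0.53q → q_m = 228.9011.
Social marginal cost = private MC − MEB = 12.38 + 0.24q.
Set SMC = demand: 12.38 + 0.24q = 237.66 - 0.53q → q* = 292.5714.
Gap = |228.9011 − 292.5714| = 63.6703.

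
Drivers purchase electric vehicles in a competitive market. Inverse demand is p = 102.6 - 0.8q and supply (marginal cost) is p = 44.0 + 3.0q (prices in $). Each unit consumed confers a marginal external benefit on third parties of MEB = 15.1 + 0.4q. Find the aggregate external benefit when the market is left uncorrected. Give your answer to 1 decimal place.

Market equilibrium (private): 44.0 + 3.0q = 102.6 - 0.8q → q_m = 15.4211.
Total external benefit = ∫₀^{q_m} (15.1 + 0.4q) dq = 15.1×15.4211 + ½×0.4×15.4211² = 280.4207.

$280.4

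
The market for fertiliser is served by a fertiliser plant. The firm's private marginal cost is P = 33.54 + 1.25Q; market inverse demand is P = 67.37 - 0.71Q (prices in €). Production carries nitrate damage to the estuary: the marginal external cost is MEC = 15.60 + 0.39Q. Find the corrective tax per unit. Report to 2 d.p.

Social marginal cost = private MC + MEC = 49.14 + 1.64Q.
Set SMC = demand: 49.14 + 1.64Q = 67.37 - 0.71Q → Q* = 7.7574.
The Pigouvian tax equals MEC at Q*: 15.60 + 0.39×7.7574 = 18.6254.

tax = €18.63 per unit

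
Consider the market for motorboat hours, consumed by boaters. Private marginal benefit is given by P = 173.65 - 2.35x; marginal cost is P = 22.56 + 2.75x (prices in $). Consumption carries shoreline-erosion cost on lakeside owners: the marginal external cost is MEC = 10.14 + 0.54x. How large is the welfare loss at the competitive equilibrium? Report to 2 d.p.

Market equilibrium (private): 22.56 + 2.75x = 173.65 - 2.35x → x_m = 29.6255.
Social marginal benefit = demand − MEC = 163.51 - 2.89x.
Set SMB = MC: 163.51 - 2.89x = 22.56 + 2.75x → x* = 24.9911.
Between x* and x_m the wedge MC − SMB runs linearly from 0 to MEC(x_m), so the loss is a triangle.
DWL = ½ × 4.6344 × 26.1378 = 60.5665.

DWL = $60.57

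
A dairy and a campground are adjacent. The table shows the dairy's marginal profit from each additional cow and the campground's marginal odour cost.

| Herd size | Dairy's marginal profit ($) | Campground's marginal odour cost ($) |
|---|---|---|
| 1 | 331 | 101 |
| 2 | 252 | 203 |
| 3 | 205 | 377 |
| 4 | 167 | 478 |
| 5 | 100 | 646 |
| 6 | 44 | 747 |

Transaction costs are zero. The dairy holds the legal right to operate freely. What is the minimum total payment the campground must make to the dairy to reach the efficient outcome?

Left alone the dairy would choose level 6 (marginal profit stays positive).
Efficient level: k* = 2 (marginal profit ≥ marginal odour cost through 2).
The campground must at least cover the dairy's forgone profit from cutting 6→2: 205 + 167 + 100 + 44 = 516.

$516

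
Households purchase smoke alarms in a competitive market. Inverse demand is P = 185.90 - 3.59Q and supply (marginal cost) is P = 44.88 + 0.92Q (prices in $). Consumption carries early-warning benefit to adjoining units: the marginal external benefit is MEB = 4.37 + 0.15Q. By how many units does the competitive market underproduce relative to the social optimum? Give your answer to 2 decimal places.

2.08 units

Market equilibrium (private): 44.88 + 0.92Q = 185.90 - 3.59Q → Q_m = 31.2683.
Social marginal benefit = demand + MEB = 190.27 - 3.44Q.
Set SMB = MC: 190.27 - 3.44Q = 44.88 + 0.92Q → Q* = 33.3463.
Gap = |31.2683 − 33.3463| = 2.0780.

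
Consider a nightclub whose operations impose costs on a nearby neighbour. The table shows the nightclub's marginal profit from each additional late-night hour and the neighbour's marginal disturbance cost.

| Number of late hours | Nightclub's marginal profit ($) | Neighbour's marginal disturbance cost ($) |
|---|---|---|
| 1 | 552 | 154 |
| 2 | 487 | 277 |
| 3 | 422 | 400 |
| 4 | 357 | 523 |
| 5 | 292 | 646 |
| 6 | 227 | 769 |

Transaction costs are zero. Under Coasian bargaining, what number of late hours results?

Bargaining reaches the level where marginal profit last exceeds marginal disturbance cost.
That holds through level 3 (422 ≥ 400) but not at 4 (357 < 523).

3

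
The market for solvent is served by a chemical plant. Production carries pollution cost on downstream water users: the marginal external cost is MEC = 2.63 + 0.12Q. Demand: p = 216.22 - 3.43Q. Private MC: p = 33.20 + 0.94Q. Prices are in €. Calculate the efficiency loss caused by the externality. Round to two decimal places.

Market equilibrium (private): 33.20 + 0.94Q = 216.22 - 3.43Q → Q_m = 41.8810.
Social marginal cost = private MC + MEC = 35.83 + 1.06Q.
Set SMC = demand: 35.83 + 1.06Q = 216.22 - 3.43Q → Q* = 40.1759.
Between Q* and Q_m the wedge SMC − demand runs linearly from 0 to MEC(Q_m), so the loss is a triangle.
DWL = ½ × 1.7051 × 7.6557 = 6.5269.

DWL = €6.53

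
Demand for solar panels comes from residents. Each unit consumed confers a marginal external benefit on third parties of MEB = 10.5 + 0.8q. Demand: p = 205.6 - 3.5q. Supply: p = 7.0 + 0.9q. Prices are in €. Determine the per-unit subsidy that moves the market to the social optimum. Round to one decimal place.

subsidy = €57.0 per unit

Social marginal benefit = demand + MEB = 216.1 - 2.7q.
Set SMB = MC: 216.1 - 2.7q = 7.0 + 0.9q → q* = 58.0833.
The Pigouvian subsidy equals MEB at q*: 10.5 + 0.8×58.0833 = 56.9666.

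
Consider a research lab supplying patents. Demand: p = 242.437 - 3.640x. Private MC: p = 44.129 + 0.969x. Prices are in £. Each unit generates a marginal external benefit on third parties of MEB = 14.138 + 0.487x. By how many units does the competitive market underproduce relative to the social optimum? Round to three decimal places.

8.513 units

Market equilibrium (private): 44.129 + 0.969x = 242.437 - 3.640x → x_m = 43.0263.
Social marginal cost = private MC − MEB = 29.991 + 0.482x.
Set SMC = demand: 29.991 + 0.482x = 242.437 - 3.640x → x* = 51.5395.
Gap = |43.0263 − 51.5395| = 8.5132.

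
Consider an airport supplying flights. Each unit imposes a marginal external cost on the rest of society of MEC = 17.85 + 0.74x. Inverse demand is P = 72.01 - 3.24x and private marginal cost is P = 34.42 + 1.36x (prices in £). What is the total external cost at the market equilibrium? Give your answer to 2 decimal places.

Market equilibrium (private): 34.42 + 1.36x = 72.01 - 3.24x → x_m = 8.1717.
Total external cost = ∫₀^{x_m} (17.85 + 0.74x) dx = 17.85×8.1717 + ½×0.74×8.1717² = 170.5722.

£170.57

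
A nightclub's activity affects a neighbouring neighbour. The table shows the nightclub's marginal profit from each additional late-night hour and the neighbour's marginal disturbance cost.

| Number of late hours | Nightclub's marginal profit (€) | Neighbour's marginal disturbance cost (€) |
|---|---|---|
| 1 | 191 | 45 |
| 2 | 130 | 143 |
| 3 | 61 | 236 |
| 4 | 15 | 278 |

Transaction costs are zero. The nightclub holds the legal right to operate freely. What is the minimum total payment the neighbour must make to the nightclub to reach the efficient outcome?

€206

Left alone the nightclub would choose level 4 (marginal profit stays positive).
Efficient level: k* = 1 (marginal profit ≥ marginal disturbance cost through 1).
The neighbour must at least cover the nightclub's forgone profit from cutting 4→1: 130 + 61 + 15 = 206.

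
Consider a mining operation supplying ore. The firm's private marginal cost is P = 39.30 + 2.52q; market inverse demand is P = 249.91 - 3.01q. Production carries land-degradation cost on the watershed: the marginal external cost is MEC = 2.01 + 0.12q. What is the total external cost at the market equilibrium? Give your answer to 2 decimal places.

Market equilibrium (private): 39.30 + 2.52q = 249.91 - 3.01q → q_m = 38.0850.
Total external cost = ∫₀^{q_m} (2.01 + 0.12q) dq = 2.01×38.0850 + ½×0.12×38.0850² = 163.5789.

163.58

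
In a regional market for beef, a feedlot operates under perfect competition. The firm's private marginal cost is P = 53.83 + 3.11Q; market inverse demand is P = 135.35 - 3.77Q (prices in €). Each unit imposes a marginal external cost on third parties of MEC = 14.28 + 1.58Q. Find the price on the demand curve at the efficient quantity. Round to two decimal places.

P = €105.39

Social marginal cost = private MC + MEC = 68.11 + 4.69Q.
Set SMC = demand: 68.11 + 4.69Q = 135.35 - 3.77Q → Q* = 7.9480.
Consumer price on the demand curve at Q*: 135.35 − 3.77×7.9480 = 105.3860.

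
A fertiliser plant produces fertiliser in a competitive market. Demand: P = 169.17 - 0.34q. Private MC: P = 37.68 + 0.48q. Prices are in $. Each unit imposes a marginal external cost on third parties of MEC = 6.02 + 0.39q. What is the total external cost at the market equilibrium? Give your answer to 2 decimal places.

Market equilibrium (private): 37.68 + 0.48q = 169.17 - 0.34q → q_m = 160.3537.
Total external cost = ∫₀^{q_m} (6.02 + 0.39q) dq = 6.02×160.3537 + ½×0.39×160.3537² = 5979.4245.

$5979.42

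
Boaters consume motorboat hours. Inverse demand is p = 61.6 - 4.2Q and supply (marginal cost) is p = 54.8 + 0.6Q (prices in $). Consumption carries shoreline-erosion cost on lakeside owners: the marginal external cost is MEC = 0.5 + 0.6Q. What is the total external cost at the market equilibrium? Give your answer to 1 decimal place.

$1.3

Market equilibrium (private): 54.8 + 0.6Q = 61.6 - 4.2Q → Q_m = 1.4167.
Total external cost = ∫₀^{Q_m} (0.5 + 0.6Q) dQ = 0.5×1.4167 + ½×0.6×1.4167² = 1.3105.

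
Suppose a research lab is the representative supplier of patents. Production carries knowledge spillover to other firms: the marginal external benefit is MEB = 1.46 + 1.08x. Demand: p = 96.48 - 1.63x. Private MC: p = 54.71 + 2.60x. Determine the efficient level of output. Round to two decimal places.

Social marginal cost = private MC − MEB = 53.25 + 1.52x.
Set SMC = demand: 53.25 + 1.52x = 96.48 - 1.63x → x* = 13.7238.

x* = 13.72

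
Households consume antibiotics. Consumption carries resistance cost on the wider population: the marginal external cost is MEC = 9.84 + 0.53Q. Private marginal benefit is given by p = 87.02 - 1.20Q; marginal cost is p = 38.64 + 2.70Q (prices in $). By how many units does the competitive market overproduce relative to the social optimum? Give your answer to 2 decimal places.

3.71 units

Market equilibrium (private): 38.64 + 2.70Q = 87.02 - 1.20Q → Q_m = 12.4051.
Social marginal benefit = demand − MEC = 77.18 - 1.73Q.
Set SMB = MC: 77.18 - 1.73Q = 38.64 + 2.70Q → Q* = 8.6998.
Gap = |12.4051 − 8.6998| = 3.7053.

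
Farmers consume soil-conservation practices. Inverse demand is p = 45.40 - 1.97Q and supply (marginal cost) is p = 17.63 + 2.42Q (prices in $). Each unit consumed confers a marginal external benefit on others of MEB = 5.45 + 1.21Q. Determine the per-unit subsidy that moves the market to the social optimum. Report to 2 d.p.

Social marginal benefit = demand + MEB = 50.85 - 0.76Q.
Set SMB = MC: 50.85 - 0.76Q = 17.63 + 2.42Q → Q* = 10.4465.
The Pigouvian subsidy equals MEB at Q*: 5.45 + 1.21×10.4465 = 18.0903.

subsidy = $18.09 per unit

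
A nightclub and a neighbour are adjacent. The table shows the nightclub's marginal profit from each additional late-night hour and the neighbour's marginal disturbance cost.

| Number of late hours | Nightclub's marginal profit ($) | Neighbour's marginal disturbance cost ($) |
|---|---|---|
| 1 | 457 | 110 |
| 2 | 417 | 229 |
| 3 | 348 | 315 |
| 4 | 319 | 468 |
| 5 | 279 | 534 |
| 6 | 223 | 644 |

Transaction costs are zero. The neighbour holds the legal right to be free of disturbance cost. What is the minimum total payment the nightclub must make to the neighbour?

Efficient level: marginal profit ≥ marginal disturbance cost through level 3, so k* = 3.
With the neighbour holding the right, the nightclub must at least compensate total damage at k*: 110 + 229 + 315 = 654.

$654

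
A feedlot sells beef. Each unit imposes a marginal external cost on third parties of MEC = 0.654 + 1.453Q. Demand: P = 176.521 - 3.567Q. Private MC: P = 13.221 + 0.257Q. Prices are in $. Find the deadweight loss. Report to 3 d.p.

DWL = $372.527

Market equilibrium (private): 13.221 + 0.257Q = 176.521 - 3.567Q → Q_m = 42.7040.
Social marginal cost = private MC + MEC = 13.875 + 1.710Q.
Set SMC = demand: 13.875 + 1.710Q = 176.521 - 3.567Q → Q* = 30.8217.
Between Q* and Q_m the wedge SMC − demand runs linearly from 0 to MEC(Q_m), so the loss is a triangle.
DWL = ½ × 11.8823 × 62.7029 = 372.5273.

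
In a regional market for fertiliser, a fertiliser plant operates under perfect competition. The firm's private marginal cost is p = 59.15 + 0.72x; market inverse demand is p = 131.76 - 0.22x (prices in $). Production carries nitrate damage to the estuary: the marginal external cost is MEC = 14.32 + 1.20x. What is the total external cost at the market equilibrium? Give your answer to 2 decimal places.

$4686.19

Market equilibrium (private): 59.15 + 0.72x = 131.76 - 0.22x → x_m = 77.2447.
Total external cost = ∫₀^{x_m} (14.32 + 1.20x) dx = 14.32×77.2447 + ½×1.20×77.2447² = 4686.1903.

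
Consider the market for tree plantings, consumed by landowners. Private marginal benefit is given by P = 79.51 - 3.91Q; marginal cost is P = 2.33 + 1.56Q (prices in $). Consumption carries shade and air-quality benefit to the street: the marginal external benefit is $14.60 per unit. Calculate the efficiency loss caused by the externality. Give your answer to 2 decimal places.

Market equilibrium (private): 2.33 + 1.56Q = 79.51 - 3.91Q → Q_m = 14.1097.
Social marginal benefit = demand + MEB = 94.11 - 3.91Q.
Set SMB = MC: 94.11 - 3.91Q = 2.33 + 1.56Q → Q* = 16.7788.
The loss is the area between SMB and MC from Q* to Q_m; with linear curves that's a triangle of height MEB(Q_m).
DWL = ½ × 2.6691 × 14.6000 = 19.4844.

DWL = $19.48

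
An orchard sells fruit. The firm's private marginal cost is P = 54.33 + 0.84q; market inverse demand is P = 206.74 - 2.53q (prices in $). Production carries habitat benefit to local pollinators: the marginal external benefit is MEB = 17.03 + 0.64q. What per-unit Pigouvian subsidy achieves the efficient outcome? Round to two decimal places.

Social marginal cost = private MC − MEB = 37.30 + 0.20q.
Set SMC = demand: 37.30 + 0.20q = 206.74 - 2.53q → q* = 62.0659.
The Pigouvian subsidy equals MEB at q*: 17.03 + 0.64×62.0659 = 56.7522.

subsidy = $56.75 per unit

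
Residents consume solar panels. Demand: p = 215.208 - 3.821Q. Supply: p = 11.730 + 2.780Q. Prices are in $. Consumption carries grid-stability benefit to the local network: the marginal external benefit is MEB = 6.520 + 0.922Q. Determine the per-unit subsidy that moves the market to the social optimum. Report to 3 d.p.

Social marginal benefit = demand + MEB = 221.728 - 2.899Q.
Set SMB = MC: 221.728 - 2.899Q = 11.730 + 2.780Q → Q* = 36.9780.
The Pigouvian subsidy equals MEB at Q*: 6.520 + 0.922×36.9780 = 40.6137.

subsidy = $40.614 per unit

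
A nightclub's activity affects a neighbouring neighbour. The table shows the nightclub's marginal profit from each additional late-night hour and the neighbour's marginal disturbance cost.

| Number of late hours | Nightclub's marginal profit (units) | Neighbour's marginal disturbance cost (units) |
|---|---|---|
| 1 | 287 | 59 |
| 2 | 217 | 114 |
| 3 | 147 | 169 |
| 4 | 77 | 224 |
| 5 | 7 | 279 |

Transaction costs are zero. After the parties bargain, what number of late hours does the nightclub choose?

Bargaining reaches the level where marginal profit last exceeds marginal disturbance cost.
That holds through level 2 (217 ≥ 114) but not at 3 (147 < 169).

2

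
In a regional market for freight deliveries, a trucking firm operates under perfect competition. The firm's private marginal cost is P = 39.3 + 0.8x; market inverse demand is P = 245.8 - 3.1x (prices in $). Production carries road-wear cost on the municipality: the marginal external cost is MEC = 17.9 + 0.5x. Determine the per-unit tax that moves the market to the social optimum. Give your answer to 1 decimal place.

tax = $39.3 per unit

Social marginal cost = private MC + MEC = 57.2 + 1.3x.
Set SMC = demand: 57.2 + 1.3x = 245.8 - 3.1x → x* = 42.8636.
The Pigouvian tax equals MEC at x*: 17.9 + 0.5×42.8636 = 39.3318.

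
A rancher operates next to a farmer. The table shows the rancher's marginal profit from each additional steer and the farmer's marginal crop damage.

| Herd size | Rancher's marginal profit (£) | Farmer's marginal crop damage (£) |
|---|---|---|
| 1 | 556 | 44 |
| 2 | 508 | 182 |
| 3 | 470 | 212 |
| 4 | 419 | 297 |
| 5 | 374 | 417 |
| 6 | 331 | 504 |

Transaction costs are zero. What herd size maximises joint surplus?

4

Bargaining reaches the level where marginal profit last exceeds marginal crop damage.
That holds through level 4 (419 ≥ 297) but not at 5 (374 < 417).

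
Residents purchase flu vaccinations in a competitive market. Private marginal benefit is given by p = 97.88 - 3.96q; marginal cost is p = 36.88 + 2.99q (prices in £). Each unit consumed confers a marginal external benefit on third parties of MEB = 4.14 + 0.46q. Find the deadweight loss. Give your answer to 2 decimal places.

DWL = £5.15

Market equilibrium (private): 36.88 + 2.99q = 97.88 - 3.96q → q_m = 8.7770.
Social marginal benefit = demand + MEB = 102.02 - 3.50q.
Set SMB = MC: 102.02 - 3.50q = 36.88 + 2.99q → q* = 10.0370.
Height of the DWL triangle at q_m is SMB(q_m) − MC(q_m) = MEB(q_m) = 8.1774.
DWL = ½ × 1.2600 × 8.1774 = 5.1518.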